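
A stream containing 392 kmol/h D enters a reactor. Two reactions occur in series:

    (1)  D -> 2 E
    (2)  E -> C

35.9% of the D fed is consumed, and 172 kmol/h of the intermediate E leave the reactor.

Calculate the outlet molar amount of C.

109 kmol/h

Conversion of D: D consumed = 1ξ₁ = 0.359 × 392 → ξ₁ = 140.7 kmol/h.
E balance: n_E = 0 + 2ξ₁ − 1ξ₂ = 172 → ξ₂ = (2·140.7 − 172)/1 = 109.5 kmol/h.
Outlet amounts (n = n₀ + Σ ν·ξ):
  D: 392 − 1(140.7) = 251.3
  E: 0 + 2(140.7) − 1(109.5) = 172
  C: 0 + 1(109.5) = 109.5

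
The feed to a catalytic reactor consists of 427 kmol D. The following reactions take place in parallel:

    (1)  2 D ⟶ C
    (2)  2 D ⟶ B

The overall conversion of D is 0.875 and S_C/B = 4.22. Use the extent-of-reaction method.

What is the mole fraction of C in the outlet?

0.629

Conversion of D: D consumed = 0.875 × 427 = 373.6 kmol = 2ξ₁ + 2ξ₂.
Selectivity: 1ξ₁ / (1ξ₂) = 4.22 → ξ₁ = 4.22 ξ₂.
Substitute: (2·4.22 + 2) ξ₂ = 373.6 → ξ₂ = 35.79 kmol, ξ₁ = 151 kmol.
Outlet amounts (n = n₀ + Σ ν·ξ):
  D: 427 − 2(151) − 2(35.79) = 53.38
  C: 0 + 1(151) = 151
  B: 0 + 1(35.79) = 35.79
Total out = 240.2 kmol; y_C = 151 / 240.2 = 0.6288.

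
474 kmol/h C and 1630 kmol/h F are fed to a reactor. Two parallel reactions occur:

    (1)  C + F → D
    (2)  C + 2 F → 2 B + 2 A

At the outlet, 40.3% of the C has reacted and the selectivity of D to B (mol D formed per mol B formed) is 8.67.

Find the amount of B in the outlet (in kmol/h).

20.8 kmol/h

Conversion of C: C consumed = 0.403 × 474 = 191 kmol/h = 1ξ₁ + 1ξ₂.
Selectivity: 1ξ₁ / (2ξ₂) = 8.67 → ξ₁ = 17.34 ξ₂.
Substitute: (1·17.34 + 1) ξ₂ = 191 → ξ₂ = 10.42 kmol/h, ξ₁ = 180.6 kmol/h.
Outlet amounts (n = n₀ + Σ ν·ξ):
  C: 474 − 1(180.6) − 1(10.42) = 283
  F: 1630 − 1(180.6) − 2(10.42) = 1429
  D: 0 + 1(180.6) = 180.6
  B: 0 + 2(10.42) = 20.83
  A: 0 + 2(10.42) = 20.83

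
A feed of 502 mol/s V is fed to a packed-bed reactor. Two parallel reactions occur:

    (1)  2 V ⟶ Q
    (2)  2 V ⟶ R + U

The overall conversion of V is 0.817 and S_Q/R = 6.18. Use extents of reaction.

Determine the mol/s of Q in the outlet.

177 mol/s

Conversion of V: V consumed = 0.817 × 502 = 410.1 mol/s = 2ξ₁ + 2ξ₂.
Selectivity: 1ξ₁ / (1ξ₂) = 6.18 → ξ₁ = 6.18 ξ₂.
Substitute: (2·6.18 + 2) ξ₂ = 410.1 → ξ₂ = 28.56 mol/s, ξ₁ = 176.5 mol/s.
Outlet amounts (n = n₀ + Σ ν·ξ):
  V: 502 − 2(176.5) − 2(28.56) = 91.87
  Q: 0 + 1(176.5) = 176.5
  R: 0 + 1(28.56) = 28.56
  U: 0 + 1(28.56) = 28.56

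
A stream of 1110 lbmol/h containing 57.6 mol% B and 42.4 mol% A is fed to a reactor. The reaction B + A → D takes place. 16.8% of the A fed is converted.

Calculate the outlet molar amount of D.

79.1 lbmol/h

A reacted = 0.168 × 470.6 = 79.07 lbmol/h; ν_A = −1, so ξ = 79.07/1 = 79.07 lbmol/h.
Outlet amounts (n = n₀ + ν ξ):
  B: 639.4 − 1(79.07) = 560.3
  A: 470.6 − 1(79.07) = 391.6
  D: 0 + 1(79.07) = 79.07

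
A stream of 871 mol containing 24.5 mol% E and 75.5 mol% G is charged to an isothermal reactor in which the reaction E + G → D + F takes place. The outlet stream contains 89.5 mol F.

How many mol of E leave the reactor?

124 mol

For F: n = n₀ + 1ξ → 89.5 = 0 + 1ξ, giving ξ = 89.5 mol.
Outlet amounts (n = n₀ + ν ξ):
  E: 213.4 − 1(89.5) = 123.9
  G: 657.6 − 1(89.5) = 568.1
  D: 0 + 1(89.5) = 89.5
  F: 0 + 1(89.5) = 89.5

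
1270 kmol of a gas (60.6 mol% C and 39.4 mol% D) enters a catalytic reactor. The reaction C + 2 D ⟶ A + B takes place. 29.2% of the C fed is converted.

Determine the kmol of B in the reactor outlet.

C reacted = 0.292 × 769.6 = 224.7 kmol; ν_C = −1, so ξ = 224.7/1 = 224.7 kmol.
Outlet amounts (n = n₀ + ν ξ):
  C: 769.6 − 1(224.7) = 544.9
  D: 500.4 − 2(224.7) = 50.92
  A: 0 + 1(224.7) = 224.7
  B: 0 + 1(224.7) = 224.7

225 kmol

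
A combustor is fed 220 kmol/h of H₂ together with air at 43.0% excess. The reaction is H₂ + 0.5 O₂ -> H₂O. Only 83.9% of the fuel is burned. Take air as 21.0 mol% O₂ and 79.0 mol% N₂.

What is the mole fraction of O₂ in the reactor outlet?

0.0741

Stoichiometric O₂ = 0.5 × 220 = 110 kmol/h; O₂ fed = 110 × 1.430 = 157.3 kmol/h.
N₂ fed = 157.3 × 79/21 = 591.7 kmol/h.
Fuel reacted = 0.839 × 220 → ξ = 184.6 kmol/h.
Outlet (n = n₀ + ν ξ):
  H₂: 220 − 1(184.6) = 35.42
  O₂: 157.3 − 0.5(184.6) = 65.01
  N₂: 591.7 (inert)
  H₂O: 0 + 1(184.6) = 184.6
Total out = 876.8 kmol/h; y_O₂ = 65.01 / 876.8 = 0.07415.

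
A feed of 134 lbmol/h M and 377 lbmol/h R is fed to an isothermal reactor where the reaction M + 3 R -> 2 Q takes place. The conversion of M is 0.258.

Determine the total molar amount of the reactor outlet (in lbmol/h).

M reacted = 0.258 × 134 = 34.57 lbmol/h; ν_M = −1, so ξ = 34.57/1 = 34.57 lbmol/h.
Outlet amounts (n = n₀ + ν ξ):
  M: 134 − 1(34.57) = 99.43
  R: 377 − 3(34.57) = 273.3
  Q: 0 + 2(34.57) = 69.14
Total out = 99.43 + 273.3 + 69.14 = 441.9 lbmol/h.

442 lbmol/h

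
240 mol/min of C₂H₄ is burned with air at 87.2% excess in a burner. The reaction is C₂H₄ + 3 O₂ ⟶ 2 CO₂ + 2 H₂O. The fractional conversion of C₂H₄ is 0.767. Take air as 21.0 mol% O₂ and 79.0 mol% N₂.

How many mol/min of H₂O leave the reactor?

368 mol/min

Stoichiometric O₂ = 3 × 240 = 720 mol/min; O₂ fed = 720 × 1.872 = 1348 mol/min.
N₂ fed = 1348 × 79/21 = 5070 mol/min.
Fuel reacted = 0.767 × 240 → ξ = 184.1 mol/min.
Outlet (n = n₀ + ν ξ):
  C₂H₄: 240 − 1(184.1) = 55.92
  O₂: 1348 − 3(184.1) = 795.6
  N₂: 5070 (inert)
  CO₂: 0 + 2(184.1) = 368.2
  H₂O: 0 + 2(184.1) = 368.2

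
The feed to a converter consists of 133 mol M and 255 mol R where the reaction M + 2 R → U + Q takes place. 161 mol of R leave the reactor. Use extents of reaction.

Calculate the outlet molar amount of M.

86 mol

For R: n = n₀ − 2ξ → 161 = 255 − 2ξ, giving ξ = 47 mol.
Outlet amounts (n = n₀ + ν ξ):
  M: 133 − 1(47) = 86
  R: 255 − 2(47) = 161
  U: 0 + 1(47) = 47
  Q: 0 + 1(47) = 47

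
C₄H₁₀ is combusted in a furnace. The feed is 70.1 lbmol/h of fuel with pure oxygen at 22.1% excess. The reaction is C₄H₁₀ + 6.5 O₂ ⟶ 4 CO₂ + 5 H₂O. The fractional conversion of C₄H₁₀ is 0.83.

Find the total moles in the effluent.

Stoichiometric O₂ = 6.5 × 70.1 = 455.6 lbmol/h; O₂ fed = 455.6 × 1.221 = 556.3 lbmol/h.
Fuel reacted = 0.83 × 70.1 → ξ = 58.18 lbmol/h.
Outlet (n = n₀ + ν ξ):
  C₄H₁₀: 70.1 − 1(58.18) = 11.92
  O₂: 556.3 − 6.5(58.18) = 178.2
  CO₂: 0 + 4(58.18) = 232.7
  H₂O: 0 + 5(58.18) = 290.9
Total out = 11.92 + 178.2 + 232.7 + 290.9 = 713.7 lbmol/h.

714 lbmol/h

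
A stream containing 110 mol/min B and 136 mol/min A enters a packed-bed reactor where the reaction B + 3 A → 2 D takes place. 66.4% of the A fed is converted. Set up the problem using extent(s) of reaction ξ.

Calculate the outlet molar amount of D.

60.2 mol/min

A reacted = 0.664 × 136 = 90.3 mol/min; ν_A = −3, so ξ = 90.3/3 = 30.1 mol/min.
Outlet amounts (n = n₀ + ν ξ):
  B: 110 − 1(30.1) = 79.9
  A: 136 − 3(30.1) = 45.7
  D: 0 + 2(30.1) = 60.2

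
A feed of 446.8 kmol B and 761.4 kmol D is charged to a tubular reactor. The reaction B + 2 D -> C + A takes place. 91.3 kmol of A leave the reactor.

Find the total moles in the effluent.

For A: n = n₀ + 1ξ → 91.3 = 0 + 1ξ, giving ξ = 91.3 kmol.
Outlet amounts (n = n₀ + ν ξ):
  B: 446.8 − 1(91.3) = 355.5
  D: 761.4 − 2(91.3) = 578.8
  C: 0 + 1(91.3) = 91.3
  A: 0 + 1(91.3) = 91.3
Total out = 355.5 + 578.8 + 91.3 + 91.3 = 1117 kmol.

1120 kmol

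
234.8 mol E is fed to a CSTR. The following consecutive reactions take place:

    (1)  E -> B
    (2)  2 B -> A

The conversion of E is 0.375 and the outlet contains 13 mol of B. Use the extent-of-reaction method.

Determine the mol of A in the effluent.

Conversion of E: E consumed = 1ξ₁ = 0.375 × 234.8 → ξ₁ = 88.05 mol.
B balance: n_B = 0 + 1ξ₁ − 2ξ₂ = 13 → ξ₂ = (1·88.05 − 13)/2 = 37.53 mol.
Outlet amounts (n = n₀ + Σ ν·ξ):
  E: 234.8 − 1(88.05) = 146.8
  B: 0 + 1(88.05) − 2(37.53) = 13
  A: 0 + 1(37.53) = 37.53

37.5 mol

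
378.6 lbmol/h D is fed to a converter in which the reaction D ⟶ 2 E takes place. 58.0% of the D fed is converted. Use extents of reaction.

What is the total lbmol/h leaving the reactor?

598 lbmol/h

D reacted = 0.58 × 378.6 = 219.6 lbmol/h; ν_D = −1, so ξ = 219.6/1 = 219.6 lbmol/h.
Outlet amounts (n = n₀ + ν ξ):
  D: 378.6 − 1(219.6) = 159
  E: 0 + 2(219.6) = 439.2
Total out = 159 + 439.2 = 598.2 lbmol/h.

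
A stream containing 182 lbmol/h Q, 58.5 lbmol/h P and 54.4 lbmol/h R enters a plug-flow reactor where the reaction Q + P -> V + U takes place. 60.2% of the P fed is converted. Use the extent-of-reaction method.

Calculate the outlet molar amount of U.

35.2 lbmol/h

P reacted = 0.602 × 58.5 = 35.22 lbmol/h; ν_P = −1, so ξ = 35.22/1 = 35.22 lbmol/h.
Outlet amounts (n = n₀ + ν ξ):
  Q: 182 − 1(35.22) = 146.8
  P: 58.5 − 1(35.22) = 23.28
  V: 0 + 1(35.22) = 35.22
  U: 0 + 1(35.22) = 35.22
  R: 54.4 (inert)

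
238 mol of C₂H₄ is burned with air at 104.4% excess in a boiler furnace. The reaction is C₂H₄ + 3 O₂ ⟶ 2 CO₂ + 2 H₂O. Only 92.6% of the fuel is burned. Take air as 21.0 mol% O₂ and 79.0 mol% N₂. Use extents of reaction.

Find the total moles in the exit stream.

Stoichiometric O₂ = 3 × 238 = 714 mol; O₂ fed = 714 × 2.044 = 1459 mol.
N₂ fed = 1459 × 79/21 = 5490 mol.
Fuel reacted = 0.926 × 238 → ξ = 220.4 mol.
Outlet (n = n₀ + ν ξ):
  C₂H₄: 238 − 1(220.4) = 17.61
  O₂: 1459 − 3(220.4) = 798.3
  N₂: 5490 (inert)
  CO₂: 0 + 2(220.4) = 440.8
  H₂O: 0 + 2(220.4) = 440.8
Total out = 17.61 + 798.3 + 5490 + 440.8 + 440.8 = 7188 mol.

7190 mol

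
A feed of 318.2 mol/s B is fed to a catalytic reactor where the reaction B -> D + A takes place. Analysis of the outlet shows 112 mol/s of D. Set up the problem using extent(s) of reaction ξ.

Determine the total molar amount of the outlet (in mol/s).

430 mol/s

For D: n = n₀ + 1ξ → 112 = 0 + 1ξ, giving ξ = 112 mol/s.
Outlet amounts (n = n₀ + ν ξ):
  B: 318.2 − 1(112) = 206.2
  D: 0 + 1(112) = 112
  A: 0 + 1(112) = 112
Total out = 206.2 + 112 + 112 = 430.2 mol/s.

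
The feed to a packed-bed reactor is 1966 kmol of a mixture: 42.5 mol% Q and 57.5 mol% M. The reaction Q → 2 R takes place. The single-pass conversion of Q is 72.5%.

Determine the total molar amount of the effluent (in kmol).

Q reacted = 0.725 × 835.5 = 605.8 kmol; ν_Q = −1, so ξ = 605.8/1 = 605.8 kmol.
Outlet amounts (n = n₀ + ν ξ):
  Q: 835.5 − 1(605.8) = 229.8
  R: 0 + 2(605.8) = 1212
  M: 1130 (inert)
Total out = 229.8 + 1212 + 1130 = 2572 kmol.

2570 kmol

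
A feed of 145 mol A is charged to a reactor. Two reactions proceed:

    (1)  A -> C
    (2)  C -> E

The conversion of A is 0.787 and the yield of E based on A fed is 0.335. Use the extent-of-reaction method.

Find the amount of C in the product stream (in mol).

Conversion of A: A consumed = 1ξ₁ = 0.787 × 145 → ξ₁ = 114.1 mol.
Yield of E: 1ξ₂ / 145 = 0.335 → ξ₂ = 48.58 mol.
Outlet amounts (n = n₀ + Σ ν·ξ):
  A: 145 − 1(114.1) = 30.88
  C: 0 + 1(114.1) − 1(48.58) = 65.54
  E: 0 + 1(48.58) = 48.58

65.5 mol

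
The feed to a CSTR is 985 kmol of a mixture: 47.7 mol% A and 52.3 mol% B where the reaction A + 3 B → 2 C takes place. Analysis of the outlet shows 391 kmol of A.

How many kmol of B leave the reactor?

279 kmol

For A: n = n₀ − 1ξ → 391 = 469.8 − 1ξ, giving ξ = 78.85 kmol.
Outlet amounts (n = n₀ + ν ξ):
  A: 469.8 − 1(78.85) = 391
  B: 515.2 − 3(78.85) = 278.6
  C: 0 + 2(78.85) = 157.7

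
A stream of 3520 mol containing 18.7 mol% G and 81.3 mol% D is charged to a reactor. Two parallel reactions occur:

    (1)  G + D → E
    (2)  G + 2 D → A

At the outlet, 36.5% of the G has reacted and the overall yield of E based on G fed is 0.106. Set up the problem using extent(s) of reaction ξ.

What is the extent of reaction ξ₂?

Yield of E: 1ξ₁ / 658.2 = 0.106 → ξ₁ = 69.77 mol.
Conversion of G: 1ξ₁ + 1ξ₂ = 0.365 × 658.2 = 240.3 → ξ₂ = 170.5 mol.
Outlet amounts (n = n₀ + Σ ν·ξ):
  G: 658.2 − 1(69.77) − 1(170.5) = 418
  D: 2862 − 1(69.77) − 2(170.5) = 2451
  E: 0 + 1(69.77) = 69.77
  A: 0 + 1(170.5) = 170.5

ξ₂ = 170 mol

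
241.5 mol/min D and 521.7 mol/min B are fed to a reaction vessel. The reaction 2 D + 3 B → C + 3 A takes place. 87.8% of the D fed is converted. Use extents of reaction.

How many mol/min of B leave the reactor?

D reacted = 0.878 × 241.5 = 212 mol/min; ν_D = −2, so ξ = 212/2 = 106 mol/min.
Outlet amounts (n = n₀ + ν ξ):
  D: 241.5 − 2(106) = 29.46
  B: 521.7 − 3(106) = 203.6
  C: 0 + 1(106) = 106
  A: 0 + 3(106) = 318.1

204 mol/min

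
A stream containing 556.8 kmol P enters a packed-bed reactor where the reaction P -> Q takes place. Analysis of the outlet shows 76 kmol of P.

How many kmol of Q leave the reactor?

For P: n = n₀ − 1ξ → 76 = 556.8 − 1ξ, giving ξ = 480.8 kmol.
Outlet amounts (n = n₀ + ν ξ):
  P: 556.8 − 1(480.8) = 76
  Q: 0 + 1(480.8) = 480.8

481 kmol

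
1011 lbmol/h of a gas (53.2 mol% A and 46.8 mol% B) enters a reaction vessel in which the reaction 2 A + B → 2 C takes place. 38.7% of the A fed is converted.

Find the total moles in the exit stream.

907 lbmol/h

A reacted = 0.387 × 537.9 = 208.1 lbmol/h; ν_A = −2, so ξ = 208.1/2 = 104.1 lbmol/h.
Outlet amounts (n = n₀ + ν ξ):
  A: 537.9 − 2(104.1) = 329.7
  B: 473.1 − 1(104.1) = 369.1
  C: 0 + 2(104.1) = 208.1
Total out = 329.7 + 369.1 + 208.1 = 906.9 lbmol/h.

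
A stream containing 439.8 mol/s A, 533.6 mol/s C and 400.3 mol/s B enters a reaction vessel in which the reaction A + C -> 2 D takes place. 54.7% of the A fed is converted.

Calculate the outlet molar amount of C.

A reacted = 0.547 × 439.8 = 240.6 mol/s; ν_A = −1, so ξ = 240.6/1 = 240.6 mol/s.
Outlet amounts (n = n₀ + ν ξ):
  A: 439.8 − 1(240.6) = 199.2
  C: 533.6 − 1(240.6) = 293
  D: 0 + 2(240.6) = 481.1
  B: 400.3 (inert)

293 mol/s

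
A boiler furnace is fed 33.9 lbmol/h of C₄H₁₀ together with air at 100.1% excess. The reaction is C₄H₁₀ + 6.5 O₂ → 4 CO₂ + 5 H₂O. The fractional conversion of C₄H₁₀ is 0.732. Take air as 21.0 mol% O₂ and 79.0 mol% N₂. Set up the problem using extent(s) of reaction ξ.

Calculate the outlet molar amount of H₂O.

124 lbmol/h

Stoichiometric O₂ = 6.5 × 33.9 = 220.3 lbmol/h; O₂ fed = 220.3 × 2.001 = 440.9 lbmol/h.
N₂ fed = 440.9 × 79/21 = 1659 lbmol/h.
Fuel reacted = 0.732 × 33.9 → ξ = 24.81 lbmol/h.
Outlet (n = n₀ + ν ξ):
  C₄H₁₀: 33.9 − 1(24.81) = 9.085
  O₂: 440.9 − 6.5(24.81) = 279.6
  N₂: 1659 (inert)
  CO₂: 0 + 4(24.81) = 99.26
  H₂O: 0 + 5(24.81) = 124.1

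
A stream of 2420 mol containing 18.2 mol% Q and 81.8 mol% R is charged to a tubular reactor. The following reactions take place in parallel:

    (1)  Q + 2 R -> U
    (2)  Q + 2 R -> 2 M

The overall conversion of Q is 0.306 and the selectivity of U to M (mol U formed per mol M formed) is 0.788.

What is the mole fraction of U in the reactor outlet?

Conversion of Q: Q consumed = 0.306 × 440.4 = 134.8 mol = 1ξ₁ + 1ξ₂.
Selectivity: 1ξ₁ / (2ξ₂) = 0.788 → ξ₁ = 1.576 ξ₂.
Substitute: (1·1.576 + 1) ξ₂ = 134.8 → ξ₂ = 52.32 mol, ξ₁ = 82.46 mol.
Outlet amounts (n = n₀ + Σ ν·ξ):
  Q: 440.4 − 1(82.46) − 1(52.32) = 305.7
  R: 1980 − 2(82.46) − 2(52.32) = 1710
  U: 0 + 1(82.46) = 82.46
  M: 0 + 2(52.32) = 104.6
Total out = 2203 mol; y_U = 82.46 / 2203 = 0.03743.

0.0374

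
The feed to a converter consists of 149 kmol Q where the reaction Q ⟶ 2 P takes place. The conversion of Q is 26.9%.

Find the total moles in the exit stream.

189 kmol

Q reacted = 0.269 × 149 = 40.08 kmol; ν_Q = −1, so ξ = 40.08/1 = 40.08 kmol.
Outlet amounts (n = n₀ + ν ξ):
  Q: 149 − 1(40.08) = 108.9
  P: 0 + 2(40.08) = 80.16
Total out = 108.9 + 80.16 = 189.1 kmol.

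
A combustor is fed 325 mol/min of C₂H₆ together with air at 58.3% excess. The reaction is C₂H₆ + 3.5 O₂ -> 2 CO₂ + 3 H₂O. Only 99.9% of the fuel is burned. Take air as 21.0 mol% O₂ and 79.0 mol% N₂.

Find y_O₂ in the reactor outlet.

Stoichiometric O₂ = 3.5 × 325 = 1138 mol/min; O₂ fed = 1138 × 1.583 = 1801 mol/min.
N₂ fed = 1801 × 79/21 = 6774 mol/min.
Fuel reacted = 0.999 × 325 → ξ = 324.7 mol/min.
Outlet (n = n₀ + ν ξ):
  C₂H₆: 325 − 1(324.7) = 0.325
  O₂: 1801 − 3.5(324.7) = 664.3
  N₂: 6774 (inert)
  CO₂: 0 + 2(324.7) = 649.4
  H₂O: 0 + 3(324.7) = 974
Total out = 9062 mol/min; y_O₂ = 664.3 / 9062 = 0.07331.

0.0733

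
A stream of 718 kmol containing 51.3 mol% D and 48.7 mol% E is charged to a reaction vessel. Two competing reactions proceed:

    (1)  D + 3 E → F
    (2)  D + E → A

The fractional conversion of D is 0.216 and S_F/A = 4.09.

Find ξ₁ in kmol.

Conversion of D: D consumed = 0.216 × 368.3 = 79.56 kmol = 1ξ₁ + 1ξ₂.
Selectivity: 1ξ₁ / (1ξ₂) = 4.09 → ξ₁ = 4.09 ξ₂.
Substitute: (1·4.09 + 1) ξ₂ = 79.56 → ξ₂ = 15.63 kmol, ξ₁ = 63.93 kmol.
Outlet amounts (n = n₀ + Σ ν·ξ):
  D: 368.3 − 1(63.93) − 1(15.63) = 288.8
  E: 349.7 − 3(63.93) − 1(15.63) = 142.2
  F: 0 + 1(63.93) = 63.93
  A: 0 + 1(15.63) = 15.63

ξ₁ = 63.9 kmol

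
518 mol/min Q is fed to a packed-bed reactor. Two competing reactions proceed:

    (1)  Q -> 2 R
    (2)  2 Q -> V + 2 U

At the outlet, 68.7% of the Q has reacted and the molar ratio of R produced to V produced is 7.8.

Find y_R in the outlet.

Conversion of Q: Q consumed = 0.687 × 518 = 355.9 mol/min = 1ξ₁ + 2ξ₂.
Selectivity: 2ξ₁ / (1ξ₂) = 7.8 → ξ₁ = 3.9 ξ₂.
Substitute: (1·3.9 + 2) ξ₂ = 355.9 → ξ₂ = 60.32 mol/min, ξ₁ = 235.2 mol/min.
Outlet amounts (n = n₀ + Σ ν·ξ):
  Q: 518 − 1(235.2) − 2(60.32) = 162.1
  R: 0 + 2(235.2) = 470.5
  V: 0 + 1(60.32) = 60.32
  U: 0 + 2(60.32) = 120.6
Total out = 813.5 mol/min; y_R = 470.5 / 813.5 = 0.5783.

0.578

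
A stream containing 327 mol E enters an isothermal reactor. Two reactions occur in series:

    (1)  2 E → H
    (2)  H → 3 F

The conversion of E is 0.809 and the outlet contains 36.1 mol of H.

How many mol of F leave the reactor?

Conversion of E: E consumed = 2ξ₁ = 0.809 × 327 → ξ₁ = 132.3 mol.
H balance: n_H = 0 + 1ξ₁ − 1ξ₂ = 36.1 → ξ₂ = (1·132.3 − 36.1)/1 = 96.17 mol.
Outlet amounts (n = n₀ + Σ ν·ξ):
  E: 327 − 2(132.3) = 62.46
  H: 0 + 1(132.3) − 1(96.17) = 36.1
  F: 0 + 3(96.17) = 288.5

289 mol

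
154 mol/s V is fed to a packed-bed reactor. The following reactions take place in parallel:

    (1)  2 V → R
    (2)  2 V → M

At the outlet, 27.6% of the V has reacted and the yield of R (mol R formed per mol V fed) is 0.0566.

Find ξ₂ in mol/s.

ξ₂ = 12.5 mol/s

Yield of R: 1ξ₁ / 154 = 0.0566 → ξ₁ = 8.716 mol/s.
Conversion of V: 2ξ₁ + 2ξ₂ = 0.276 × 154 = 42.5 → ξ₂ = 12.54 mol/s.
Outlet amounts (n = n₀ + Σ ν·ξ):
  V: 154 − 2(8.716) − 2(12.54) = 111.5
  R: 0 + 1(8.716) = 8.716
  M: 0 + 1(12.54) = 12.54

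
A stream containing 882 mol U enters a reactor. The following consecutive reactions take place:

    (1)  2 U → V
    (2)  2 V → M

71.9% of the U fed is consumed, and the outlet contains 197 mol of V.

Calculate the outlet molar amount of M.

60 mol

Conversion of U: U consumed = 2ξ₁ = 0.719 × 882 → ξ₁ = 317.1 mol.
V balance: n_V = 0 + 1ξ₁ − 2ξ₂ = 197 → ξ₂ = (1·317.1 − 197)/2 = 60.04 mol.
Outlet amounts (n = n₀ + Σ ν·ξ):
  U: 882 − 2(317.1) = 247.8
  V: 0 + 1(317.1) − 2(60.04) = 197
  M: 0 + 1(60.04) = 60.04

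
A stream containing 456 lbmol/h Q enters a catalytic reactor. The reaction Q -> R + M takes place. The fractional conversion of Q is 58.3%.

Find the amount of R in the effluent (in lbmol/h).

266 lbmol/h

Q reacted = 0.583 × 456 = 265.8 lbmol/h; ν_Q = −1, so ξ = 265.8/1 = 265.8 lbmol/h.
Outlet amounts (n = n₀ + ν ξ):
  Q: 456 − 1(265.8) = 190.2
  R: 0 + 1(265.8) = 265.8
  M: 0 + 1(265.8) = 265.8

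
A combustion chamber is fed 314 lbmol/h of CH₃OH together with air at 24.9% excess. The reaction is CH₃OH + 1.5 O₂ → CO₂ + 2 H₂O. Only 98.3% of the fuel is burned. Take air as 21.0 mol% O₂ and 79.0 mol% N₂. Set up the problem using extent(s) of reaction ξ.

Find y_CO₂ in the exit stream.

Stoichiometric O₂ = 1.5 × 314 = 471 lbmol/h; O₂ fed = 471 × 1.249 = 588.3 lbmol/h.
N₂ fed = 588.3 × 79/21 = 2213 lbmol/h.
Fuel reacted = 0.983 × 314 → ξ = 308.7 lbmol/h.
Outlet (n = n₀ + ν ξ):
  CH₃OH: 314 − 1(308.7) = 5.338
  O₂: 588.3 − 1.5(308.7) = 125.3
  N₂: 2213 (inert)
  CO₂: 0 + 1(308.7) = 308.7
  H₂O: 0 + 2(308.7) = 617.3
Total out = 3270 lbmol/h; y_CO₂ = 308.7 / 3270 = 0.0944.

0.0944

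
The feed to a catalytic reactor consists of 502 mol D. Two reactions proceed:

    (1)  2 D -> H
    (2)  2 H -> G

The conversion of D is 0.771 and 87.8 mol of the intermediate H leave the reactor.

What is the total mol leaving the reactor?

256 mol

Conversion of D: D consumed = 2ξ₁ = 0.771 × 502 → ξ₁ = 193.5 mol.
H balance: n_H = 0 + 1ξ₁ − 2ξ₂ = 87.8 → ξ₂ = (1·193.5 − 87.8)/2 = 52.86 mol.
Outlet amounts (n = n₀ + Σ ν·ξ):
  D: 502 − 2(193.5) = 115
  H: 0 + 1(193.5) − 2(52.86) = 87.8
  G: 0 + 1(52.86) = 52.86
Total out = 115 + 87.8 + 52.86 = 255.6 mol.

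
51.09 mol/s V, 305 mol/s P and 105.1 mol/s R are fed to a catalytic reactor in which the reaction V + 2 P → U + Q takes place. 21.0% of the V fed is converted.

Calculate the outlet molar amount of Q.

10.7 mol/s

V reacted = 0.21 × 51.09 = 10.73 mol/s; ν_V = −1, so ξ = 10.73/1 = 10.73 mol/s.
Outlet amounts (n = n₀ + ν ξ):
  V: 51.09 − 1(10.73) = 40.36
  P: 305 − 2(10.73) = 283.5
  U: 0 + 1(10.73) = 10.73
  Q: 0 + 1(10.73) = 10.73
  R: 105.1 (inert)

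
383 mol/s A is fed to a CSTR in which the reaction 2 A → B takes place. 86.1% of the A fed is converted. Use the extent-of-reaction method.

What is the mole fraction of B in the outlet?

0.756

A reacted = 0.861 × 383 = 329.8 mol/s; ν_A = −2, so ξ = 329.8/2 = 164.9 mol/s.
Outlet amounts (n = n₀ + ν ξ):
  A: 383 − 2(164.9) = 53.24
  B: 0 + 1(164.9) = 164.9
Total out = 218.1 mol/s; y_B = 164.9 / 218.1 = 0.7559.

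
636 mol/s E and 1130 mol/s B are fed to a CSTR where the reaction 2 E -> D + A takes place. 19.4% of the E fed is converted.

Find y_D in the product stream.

0.0349

E reacted = 0.194 × 636 = 123.4 mol/s; ν_E = −2, so ξ = 123.4/2 = 61.69 mol/s.
Outlet amounts (n = n₀ + ν ξ):
  E: 636 − 2(61.69) = 512.6
  D: 0 + 1(61.69) = 61.69
  A: 0 + 1(61.69) = 61.69
  B: 1130 (inert)
Total out = 1766 mol/s; y_D = 61.69 / 1766 = 0.03493.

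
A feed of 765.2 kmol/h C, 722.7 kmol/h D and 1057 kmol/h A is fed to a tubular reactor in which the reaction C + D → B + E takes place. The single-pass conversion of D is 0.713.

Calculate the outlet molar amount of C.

D reacted = 0.713 × 722.7 = 515.3 kmol/h; ν_D = −1, so ξ = 515.3/1 = 515.3 kmol/h.
Outlet amounts (n = n₀ + ν ξ):
  C: 765.2 − 1(515.3) = 249.9
  D: 722.7 − 1(515.3) = 207.4
  B: 0 + 1(515.3) = 515.3
  E: 0 + 1(515.3) = 515.3
  A: 1057 (inert)

250 kmol/h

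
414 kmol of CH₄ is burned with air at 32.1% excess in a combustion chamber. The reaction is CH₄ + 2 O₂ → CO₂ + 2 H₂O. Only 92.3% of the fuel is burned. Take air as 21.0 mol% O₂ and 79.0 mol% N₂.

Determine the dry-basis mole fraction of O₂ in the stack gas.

0.0678

Stoichiometric O₂ = 2 × 414 = 828 kmol; O₂ fed = 828 × 1.321 = 1094 kmol.
N₂ fed = 1094 × 79/21 = 4115 kmol.
Fuel reacted = 0.923 × 414 → ξ = 382.1 kmol.
Outlet (n = n₀ + ν ξ):
  CH₄: 414 − 1(382.1) = 31.88
  O₂: 1094 − 2(382.1) = 329.5
  N₂: 4115 (inert)
  CO₂: 0 + 1(382.1) = 382.1
  H₂O: 0 + 2(382.1) = 764.2
Dry total = 4858 kmol; y_O₂ (dry) = 329.5 / 4858 = 0.06783.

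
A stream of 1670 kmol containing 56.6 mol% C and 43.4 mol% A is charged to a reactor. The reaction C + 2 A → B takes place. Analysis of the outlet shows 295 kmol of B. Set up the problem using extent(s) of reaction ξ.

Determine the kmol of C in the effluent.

650 kmol

For B: n = n₀ + 1ξ → 295 = 0 + 1ξ, giving ξ = 295 kmol.
Outlet amounts (n = n₀ + ν ξ):
  C: 945.2 − 1(295) = 650.2
  A: 724.8 − 2(295) = 134.8
  B: 0 + 1(295) = 295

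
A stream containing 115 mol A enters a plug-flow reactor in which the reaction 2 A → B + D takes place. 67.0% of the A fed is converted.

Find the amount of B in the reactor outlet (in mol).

A reacted = 0.67 × 115 = 77.05 mol; ν_A = −2, so ξ = 77.05/2 = 38.53 mol.
Outlet amounts (n = n₀ + ν ξ):
  A: 115 − 2(38.53) = 37.95
  B: 0 + 1(38.53) = 38.53
  D: 0 + 1(38.53) = 38.53

38.5 mol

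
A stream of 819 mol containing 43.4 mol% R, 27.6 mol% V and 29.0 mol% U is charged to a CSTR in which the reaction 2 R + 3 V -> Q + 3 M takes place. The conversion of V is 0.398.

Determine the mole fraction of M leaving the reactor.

V reacted = 0.398 × 226 = 89.97 mol; ν_V = −3, so ξ = 89.97/3 = 29.99 mol.
Outlet amounts (n = n₀ + ν ξ):
  R: 355.4 − 2(29.99) = 295.5
  V: 226 − 3(29.99) = 136.1
  Q: 0 + 1(29.99) = 29.99
  M: 0 + 3(29.99) = 89.97
  U: 237.5 (inert)
Total out = 789 mol; y_M = 89.97 / 789 = 0.114.

0.114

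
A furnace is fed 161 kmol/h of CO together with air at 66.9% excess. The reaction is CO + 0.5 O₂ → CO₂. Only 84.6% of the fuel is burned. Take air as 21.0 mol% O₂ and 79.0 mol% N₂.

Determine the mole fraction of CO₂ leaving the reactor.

Stoichiometric O₂ = 0.5 × 161 = 80.5 kmol/h; O₂ fed = 80.5 × 1.669 = 134.4 kmol/h.
N₂ fed = 134.4 × 79/21 = 505.4 kmol/h.
Fuel reacted = 0.846 × 161 → ξ = 136.2 kmol/h.
Outlet (n = n₀ + ν ξ):
  CO: 161 − 1(136.2) = 24.79
  O₂: 134.4 − 0.5(136.2) = 66.25
  N₂: 505.4 (inert)
  CO₂: 0 + 1(136.2) = 136.2
Total out = 732.7 kmol/h; y_CO₂ = 136.2 / 732.7 = 0.1859.

0.186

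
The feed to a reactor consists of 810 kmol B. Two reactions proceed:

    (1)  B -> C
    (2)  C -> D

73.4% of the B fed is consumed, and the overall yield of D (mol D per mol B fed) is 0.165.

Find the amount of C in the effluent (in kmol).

461 kmol

Conversion of B: B consumed = 1ξ₁ = 0.734 × 810 → ξ₁ = 594.5 kmol.
Yield of D: 1ξ₂ / 810 = 0.165 → ξ₂ = 133.7 kmol.
Outlet amounts (n = n₀ + Σ ν·ξ):
  B: 810 − 1(594.5) = 215.5
  C: 0 + 1(594.5) − 1(133.7) = 460.9
  D: 0 + 1(133.7) = 133.7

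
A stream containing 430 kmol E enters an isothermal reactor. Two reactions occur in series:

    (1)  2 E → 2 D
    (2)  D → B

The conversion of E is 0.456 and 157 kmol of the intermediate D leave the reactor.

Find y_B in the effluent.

0.0909

Conversion of E: E consumed = 2ξ₁ = 0.456 × 430 → ξ₁ = 98.04 kmol.
D balance: n_D = 0 + 2ξ₁ − 1ξ₂ = 157 → ξ₂ = (2·98.04 − 157)/1 = 39.08 kmol.
Outlet amounts (n = n₀ + Σ ν·ξ):
  E: 430 − 2(98.04) = 233.9
  D: 0 + 2(98.04) − 1(39.08) = 157
  B: 0 + 1(39.08) = 39.08
Total out = 430 kmol; y_B = 39.08 / 430 = 0.09088.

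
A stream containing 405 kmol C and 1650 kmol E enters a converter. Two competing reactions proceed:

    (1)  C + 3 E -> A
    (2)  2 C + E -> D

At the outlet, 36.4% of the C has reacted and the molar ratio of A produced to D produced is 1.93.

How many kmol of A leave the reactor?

Conversion of C: C consumed = 0.364 × 405 = 147.4 kmol = 1ξ₁ + 2ξ₂.
Selectivity: 1ξ₁ / (1ξ₂) = 1.93 → ξ₁ = 1.93 ξ₂.
Substitute: (1·1.93 + 2) ξ₂ = 147.4 → ξ₂ = 37.51 kmol, ξ₁ = 72.4 kmol.
Outlet amounts (n = n₀ + Σ ν·ξ):
  C: 405 − 1(72.4) − 2(37.51) = 257.6
  E: 1650 − 3(72.4) − 1(37.51) = 1395
  A: 0 + 1(72.4) = 72.4
  D: 0 + 1(37.51) = 37.51

72.4 kmol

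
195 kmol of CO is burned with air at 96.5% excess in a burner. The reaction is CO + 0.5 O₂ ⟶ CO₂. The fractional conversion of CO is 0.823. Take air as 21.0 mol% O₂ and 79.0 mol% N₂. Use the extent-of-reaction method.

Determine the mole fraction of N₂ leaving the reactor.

Stoichiometric O₂ = 0.5 × 195 = 97.5 kmol; O₂ fed = 97.5 × 1.965 = 191.6 kmol.
N₂ fed = 191.6 × 79/21 = 720.7 kmol.
Fuel reacted = 0.823 × 195 → ξ = 160.5 kmol.
Outlet (n = n₀ + ν ξ):
  CO: 195 − 1(160.5) = 34.52
  O₂: 191.6 − 0.5(160.5) = 111.3
  N₂: 720.7 (inert)
  CO₂: 0 + 1(160.5) = 160.5
Total out = 1027 kmol; y_N₂ = 720.7 / 1027 = 0.7017.

0.702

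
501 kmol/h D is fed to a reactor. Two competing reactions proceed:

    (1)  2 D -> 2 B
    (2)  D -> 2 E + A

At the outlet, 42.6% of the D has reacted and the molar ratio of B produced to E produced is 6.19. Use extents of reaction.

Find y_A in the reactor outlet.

Conversion of D: D consumed = 0.426 × 501 = 213.4 kmol/h = 2ξ₁ + 1ξ₂.
Selectivity: 2ξ₁ / (2ξ₂) = 6.19 → ξ₁ = 6.19 ξ₂.
Substitute: (2·6.19 + 1) ξ₂ = 213.4 → ξ₂ = 15.95 kmol/h, ξ₁ = 98.74 kmol/h.
Outlet amounts (n = n₀ + Σ ν·ξ):
  D: 501 − 2(98.74) − 1(15.95) = 287.6
  B: 0 + 2(98.74) = 197.5
  E: 0 + 2(15.95) = 31.9
  A: 0 + 1(15.95) = 15.95
Total out = 532.9 kmol/h; y_A = 15.95 / 532.9 = 0.02993.

0.0299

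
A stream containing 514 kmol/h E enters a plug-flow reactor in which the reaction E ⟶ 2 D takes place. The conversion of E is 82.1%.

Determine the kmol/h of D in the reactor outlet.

E reacted = 0.821 × 514 = 422 kmol/h; ν_E = −1, so ξ = 422/1 = 422 kmol/h.
Outlet amounts (n = n₀ + ν ξ):
  E: 514 − 1(422) = 92.01
  D: 0 + 2(422) = 844

844 kmol/h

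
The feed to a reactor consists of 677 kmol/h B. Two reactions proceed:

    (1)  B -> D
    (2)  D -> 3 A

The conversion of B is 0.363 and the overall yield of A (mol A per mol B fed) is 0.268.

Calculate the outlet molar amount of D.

Conversion of B: B consumed = 1ξ₁ = 0.363 × 677 → ξ₁ = 245.8 kmol/h.
Yield of A: 3ξ₂ / 677 = 0.268 → ξ₂ = 60.48 kmol/h.
Outlet amounts (n = n₀ + Σ ν·ξ):
  B: 677 − 1(245.8) = 431.2
  D: 0 + 1(245.8) − 1(60.48) = 185.3
  A: 0 + 3(60.48) = 181.4

185 kmol/h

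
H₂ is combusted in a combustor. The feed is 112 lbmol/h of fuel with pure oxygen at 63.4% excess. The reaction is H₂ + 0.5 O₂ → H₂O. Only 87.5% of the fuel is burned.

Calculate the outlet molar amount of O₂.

42.5 lbmol/h

Stoichiometric O₂ = 0.5 × 112 = 56 lbmol/h; O₂ fed = 56 × 1.634 = 91.5 lbmol/h.
Fuel reacted = 0.875 × 112 → ξ = 98 lbmol/h.
Outlet (n = n₀ + ν ξ):
  H₂: 112 − 1(98) = 14
  O₂: 91.5 − 0.5(98) = 42.5
  H₂O: 0 + 1(98) = 98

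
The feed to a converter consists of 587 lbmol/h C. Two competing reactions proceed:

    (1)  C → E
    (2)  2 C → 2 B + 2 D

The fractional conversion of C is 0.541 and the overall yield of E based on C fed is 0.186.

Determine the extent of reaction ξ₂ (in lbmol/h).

Yield of E: 1ξ₁ / 587 = 0.186 → ξ₁ = 109.2 lbmol/h.
Conversion of C: 1ξ₁ + 2ξ₂ = 0.541 × 587 = 317.6 → ξ₂ = 104.2 lbmol/h.
Outlet amounts (n = n₀ + Σ ν·ξ):
  C: 587 − 1(109.2) − 2(104.2) = 269.4
  E: 0 + 1(109.2) = 109.2
  B: 0 + 2(104.2) = 208.4
  D: 0 + 2(104.2) = 208.4

ξ₂ = 104 lbmol/h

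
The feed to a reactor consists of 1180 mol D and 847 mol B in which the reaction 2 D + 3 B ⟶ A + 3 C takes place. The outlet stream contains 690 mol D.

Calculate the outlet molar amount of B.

112 mol

For D: n = n₀ − 2ξ → 690 = 1180 − 2ξ, giving ξ = 245 mol.
Outlet amounts (n = n₀ + ν ξ):
  D: 1180 − 2(245) = 690
  B: 847 − 3(245) = 112
  A: 0 + 1(245) = 245
  C: 0 + 3(245) = 735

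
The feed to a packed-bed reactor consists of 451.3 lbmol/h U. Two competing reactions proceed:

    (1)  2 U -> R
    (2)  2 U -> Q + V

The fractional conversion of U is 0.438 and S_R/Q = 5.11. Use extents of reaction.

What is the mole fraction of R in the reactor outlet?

Conversion of U: U consumed = 0.438 × 451.3 = 197.7 lbmol/h = 2ξ₁ + 2ξ₂.
Selectivity: 1ξ₁ / (1ξ₂) = 5.11 → ξ₁ = 5.11 ξ₂.
Substitute: (2·5.11 + 2) ξ₂ = 197.7 → ξ₂ = 16.18 lbmol/h, ξ₁ = 82.66 lbmol/h.
Outlet amounts (n = n₀ + Σ ν·ξ):
  U: 451.3 − 2(82.66) − 2(16.18) = 253.6
  R: 0 + 1(82.66) = 82.66
  Q: 0 + 1(16.18) = 16.18
  V: 0 + 1(16.18) = 16.18
Total out = 368.6 lbmol/h; y_R = 82.66 / 368.6 = 0.2242.

0.224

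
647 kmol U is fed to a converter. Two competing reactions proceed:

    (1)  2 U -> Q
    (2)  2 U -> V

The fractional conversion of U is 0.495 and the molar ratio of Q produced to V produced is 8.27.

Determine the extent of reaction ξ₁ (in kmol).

ξ₁ = 143 kmol

Conversion of U: U consumed = 0.495 × 647 = 320.3 kmol = 2ξ₁ + 2ξ₂.
Selectivity: 1ξ₁ / (1ξ₂) = 8.27 → ξ₁ = 8.27 ξ₂.
Substitute: (2·8.27 + 2) ξ₂ = 320.3 → ξ₂ = 17.27 kmol, ξ₁ = 142.9 kmol.
Outlet amounts (n = n₀ + Σ ν·ξ):
  U: 647 − 2(142.9) − 2(17.27) = 326.7
  Q: 0 + 1(142.9) = 142.9
  V: 0 + 1(17.27) = 17.27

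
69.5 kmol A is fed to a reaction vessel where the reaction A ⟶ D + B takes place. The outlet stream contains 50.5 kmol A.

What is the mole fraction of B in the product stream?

For A: n = n₀ − 1ξ → 50.5 = 69.5 − 1ξ, giving ξ = 19 kmol.
Outlet amounts (n = n₀ + ν ξ):
  A: 69.5 − 1(19) = 50.5
  D: 0 + 1(19) = 19
  B: 0 + 1(19) = 19
Total out = 88.5 kmol; y_B = 19 / 88.5 = 0.2147.

0.215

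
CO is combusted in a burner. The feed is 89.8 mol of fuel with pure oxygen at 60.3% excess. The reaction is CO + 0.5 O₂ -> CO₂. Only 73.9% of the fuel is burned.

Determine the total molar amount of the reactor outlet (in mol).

129 mol

Stoichiometric O₂ = 0.5 × 89.8 = 44.9 mol; O₂ fed = 44.9 × 1.603 = 71.97 mol.
Fuel reacted = 0.739 × 89.8 → ξ = 66.36 mol.
Outlet (n = n₀ + ν ξ):
  CO: 89.8 − 1(66.36) = 23.44
  O₂: 71.97 − 0.5(66.36) = 38.79
  CO₂: 0 + 1(66.36) = 66.36
Total out = 23.44 + 38.79 + 66.36 = 128.6 mol.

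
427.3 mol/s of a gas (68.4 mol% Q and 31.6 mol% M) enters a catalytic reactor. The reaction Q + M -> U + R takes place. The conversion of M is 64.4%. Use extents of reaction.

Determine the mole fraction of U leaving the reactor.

M reacted = 0.644 × 135 = 86.96 mol/s; ν_M = −1, so ξ = 86.96/1 = 86.96 mol/s.
Outlet amounts (n = n₀ + ν ξ):
  Q: 292.3 − 1(86.96) = 205.3
  M: 135 − 1(86.96) = 48.07
  U: 0 + 1(86.96) = 86.96
  R: 0 + 1(86.96) = 86.96
Total out = 427.3 mol/s; y_U = 86.96 / 427.3 = 0.2035.

0.204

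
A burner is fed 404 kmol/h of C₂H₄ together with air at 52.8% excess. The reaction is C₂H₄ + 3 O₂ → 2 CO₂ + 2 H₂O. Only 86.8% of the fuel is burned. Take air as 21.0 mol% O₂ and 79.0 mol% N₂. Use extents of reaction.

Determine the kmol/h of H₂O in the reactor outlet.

Stoichiometric O₂ = 3 × 404 = 1212 kmol/h; O₂ fed = 1212 × 1.528 = 1852 kmol/h.
N₂ fed = 1852 × 79/21 = 6967 kmol/h.
Fuel reacted = 0.868 × 404 → ξ = 350.7 kmol/h.
Outlet (n = n₀ + ν ξ):
  C₂H₄: 404 − 1(350.7) = 53.33
  O₂: 1852 − 3(350.7) = 799.9
  N₂: 6967 (inert)
  CO₂: 0 + 2(350.7) = 701.3
  H₂O: 0 + 2(350.7) = 701.3

701 kmol/h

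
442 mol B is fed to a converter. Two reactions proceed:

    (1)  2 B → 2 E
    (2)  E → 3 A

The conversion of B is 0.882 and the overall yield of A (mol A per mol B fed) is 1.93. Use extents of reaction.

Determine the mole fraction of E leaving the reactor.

0.104

Conversion of B: B consumed = 2ξ₁ = 0.882 × 442 → ξ₁ = 194.9 mol.
Yield of A: 3ξ₂ / 442 = 1.93 → ξ₂ = 284.4 mol.
Outlet amounts (n = n₀ + Σ ν·ξ):
  B: 442 − 2(194.9) = 52.16
  E: 0 + 2(194.9) − 1(284.4) = 105.5
  A: 0 + 3(284.4) = 853.1
Total out = 1011 mol; y_E = 105.5 / 1011 = 0.1044.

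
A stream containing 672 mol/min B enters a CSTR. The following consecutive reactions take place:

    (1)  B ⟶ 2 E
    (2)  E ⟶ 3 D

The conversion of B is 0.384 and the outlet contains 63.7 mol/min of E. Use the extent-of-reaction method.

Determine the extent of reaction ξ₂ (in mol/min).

ξ₂ = 452 mol/min

Conversion of B: B consumed = 1ξ₁ = 0.384 × 672 → ξ₁ = 258 mol/min.
E balance: n_E = 0 + 2ξ₁ − 1ξ₂ = 63.7 → ξ₂ = (2·258 − 63.7)/1 = 452.4 mol/min.
Outlet amounts (n = n₀ + Σ ν·ξ):
  B: 672 − 1(258) = 414
  E: 0 + 2(258) − 1(452.4) = 63.7
  D: 0 + 3(452.4) = 1357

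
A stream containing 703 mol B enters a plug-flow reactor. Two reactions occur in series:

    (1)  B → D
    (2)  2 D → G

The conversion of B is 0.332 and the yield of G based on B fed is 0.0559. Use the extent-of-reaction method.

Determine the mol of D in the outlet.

155 mol

Conversion of B: B consumed = 1ξ₁ = 0.332 × 703 → ξ₁ = 233.4 mol.
Yield of G: 1ξ₂ / 703 = 0.0559 → ξ₂ = 39.3 mol.
Outlet amounts (n = n₀ + Σ ν·ξ):
  B: 703 − 1(233.4) = 469.6
  D: 0 + 1(233.4) − 2(39.3) = 154.8
  G: 0 + 1(39.3) = 39.3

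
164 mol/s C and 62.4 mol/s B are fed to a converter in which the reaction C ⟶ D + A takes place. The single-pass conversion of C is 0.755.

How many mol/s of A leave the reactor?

C reacted = 0.755 × 164 = 123.8 mol/s; ν_C = −1, so ξ = 123.8/1 = 123.8 mol/s.
Outlet amounts (n = n₀ + ν ξ):
  C: 164 − 1(123.8) = 40.18
  D: 0 + 1(123.8) = 123.8
  A: 0 + 1(123.8) = 123.8
  B: 62.4 (inert)

124 mol/s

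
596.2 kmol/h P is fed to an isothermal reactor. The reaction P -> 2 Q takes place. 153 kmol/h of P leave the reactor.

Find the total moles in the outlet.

1040 kmol/h

For P: n = n₀ − 1ξ → 153 = 596.2 − 1ξ, giving ξ = 443.2 kmol/h.
Outlet amounts (n = n₀ + ν ξ):
  P: 596.2 − 1(443.2) = 153
  Q: 0 + 2(443.2) = 886.4
Total out = 153 + 886.4 = 1039 kmol/h.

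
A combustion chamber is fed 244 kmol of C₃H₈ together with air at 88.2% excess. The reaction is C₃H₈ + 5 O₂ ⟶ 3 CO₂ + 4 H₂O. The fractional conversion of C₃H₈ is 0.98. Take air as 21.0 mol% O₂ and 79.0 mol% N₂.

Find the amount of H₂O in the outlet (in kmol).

Stoichiometric O₂ = 5 × 244 = 1220 kmol; O₂ fed = 1220 × 1.882 = 2296 kmol.
N₂ fed = 2296 × 79/21 = 8637 kmol.
Fuel reacted = 0.98 × 244 → ξ = 239.1 kmol.
Outlet (n = n₀ + ν ξ):
  C₃H₈: 244 − 1(239.1) = 4.88
  O₂: 2296 − 5(239.1) = 1100
  N₂: 8637 (inert)
  CO₂: 0 + 3(239.1) = 717.4
  H₂O: 0 + 4(239.1) = 956.5

956 kmol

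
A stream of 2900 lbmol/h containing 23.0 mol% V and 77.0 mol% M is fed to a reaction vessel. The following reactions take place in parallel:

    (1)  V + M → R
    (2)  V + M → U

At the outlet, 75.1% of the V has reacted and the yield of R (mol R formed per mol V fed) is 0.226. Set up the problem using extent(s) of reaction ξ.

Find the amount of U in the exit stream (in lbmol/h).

Yield of R: 1ξ₁ / 667 = 0.226 → ξ₁ = 150.7 lbmol/h.
Conversion of V: 1ξ₁ + 1ξ₂ = 0.751 × 667 = 500.9 → ξ₂ = 350.2 lbmol/h.
Outlet amounts (n = n₀ + Σ ν·ξ):
  V: 667 − 1(150.7) − 1(350.2) = 166.1
  M: 2233 − 1(150.7) − 1(350.2) = 1732
  R: 0 + 1(150.7) = 150.7
  U: 0 + 1(350.2) = 350.2

350 lbmol/h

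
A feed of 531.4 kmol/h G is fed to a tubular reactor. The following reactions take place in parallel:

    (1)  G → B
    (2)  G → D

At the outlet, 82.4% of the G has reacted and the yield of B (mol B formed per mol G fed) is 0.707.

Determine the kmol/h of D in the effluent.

62.2 kmol/h

Yield of B: 1ξ₁ / 531.4 = 0.707 → ξ₁ = 375.7 kmol/h.
Conversion of G: 1ξ₁ + 1ξ₂ = 0.824 × 531.4 = 437.9 → ξ₂ = 62.17 kmol/h.
Outlet amounts (n = n₀ + Σ ν·ξ):
  G: 531.4 − 1(375.7) − 1(62.17) = 93.53
  B: 0 + 1(375.7) = 375.7
  D: 0 + 1(62.17) = 62.17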